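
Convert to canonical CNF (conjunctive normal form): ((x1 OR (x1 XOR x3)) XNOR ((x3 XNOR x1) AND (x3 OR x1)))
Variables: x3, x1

(x3 OR NOT x1) AND (NOT x3 OR x1)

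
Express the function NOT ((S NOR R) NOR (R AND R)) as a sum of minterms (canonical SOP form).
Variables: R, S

Σm(0, 2, 3) = (NOT R AND NOT S) OR (R AND NOT S) OR (R AND S)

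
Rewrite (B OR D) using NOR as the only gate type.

((B NOR D) NOR (B NOR D))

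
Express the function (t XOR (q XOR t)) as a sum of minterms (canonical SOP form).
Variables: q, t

Σm(2, 3) = (q AND NOT t) OR (q AND t)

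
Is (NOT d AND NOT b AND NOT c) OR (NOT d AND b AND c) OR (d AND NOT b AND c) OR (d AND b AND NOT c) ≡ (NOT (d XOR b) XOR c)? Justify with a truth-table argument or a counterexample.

Yes, they are equivalent — the two output columns agree on all 8 assignments:
d | b | c | Expression 1 | Expression 2
---------------------------------------
0 | 0 | 0 | 1 | 1
0 | 0 | 1 | 0 | 0
0 | 1 | 0 | 0 | 0
0 | 1 | 1 | 1 | 1
1 | 0 | 0 | 0 | 0
1 | 0 | 1 | 1 | 1
1 | 1 | 0 | 1 | 1
1 | 1 | 1 | 0 | 0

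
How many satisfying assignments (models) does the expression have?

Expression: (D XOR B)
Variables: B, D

Satisfying assignments: (0,1), (1,0)
Count: 2 out of 4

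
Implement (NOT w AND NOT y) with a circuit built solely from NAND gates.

(((w NAND w) NAND (y NAND y)) NAND ((w NAND w) NAND (y NAND y)))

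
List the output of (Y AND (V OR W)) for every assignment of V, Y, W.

V | Y | W | Output
------------------
0 | 0 | 0 | 0
0 | 0 | 1 | 0
0 | 1 | 0 | 0
0 | 1 | 1 | 1
1 | 0 | 0 | 0
1 | 0 | 1 | 0
1 | 1 | 0 | 1
1 | 1 | 1 | 1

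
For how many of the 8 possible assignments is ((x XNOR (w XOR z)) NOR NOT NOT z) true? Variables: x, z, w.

Satisfying assignments: (0,0,1), (1,0,0)
Count: 2 out of 8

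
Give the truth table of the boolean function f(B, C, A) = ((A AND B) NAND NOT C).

B | C | A | Output
------------------
0 | 0 | 0 | 1
0 | 0 | 1 | 1
0 | 1 | 0 | 1
0 | 1 | 1 | 1
1 | 0 | 0 | 1
1 | 0 | 1 | 0
1 | 1 | 0 | 1
1 | 1 | 1 | 1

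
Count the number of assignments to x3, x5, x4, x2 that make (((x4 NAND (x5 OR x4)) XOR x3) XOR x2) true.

Satisfying assignments: (0,0,0,0), (0,0,1,1), (0,1,0,0), (0,1,1,1), (1,0,0,1), (1,0,1,0), (1,1,0,1), (1,1,1,0)
Count: 8 out of 16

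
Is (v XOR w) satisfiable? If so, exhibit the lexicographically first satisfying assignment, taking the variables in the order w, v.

w=0, v=1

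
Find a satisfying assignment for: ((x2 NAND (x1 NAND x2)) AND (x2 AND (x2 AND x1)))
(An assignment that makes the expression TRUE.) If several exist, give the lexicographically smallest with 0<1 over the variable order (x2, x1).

x2=1, x1=1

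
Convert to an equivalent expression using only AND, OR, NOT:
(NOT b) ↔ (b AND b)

((NOT b) AND (b AND b)) OR (b AND NOT (b AND b))
(Biconditional = both true or both false)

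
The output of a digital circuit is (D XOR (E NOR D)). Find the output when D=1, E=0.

Substituting: (1 XOR (0 NOR 1))
= 1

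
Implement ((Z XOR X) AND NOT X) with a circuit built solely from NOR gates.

((((((Z NOR X) NOR (Z NOR X)) NOR ((Z NOR X) NOR (Z NOR X))) NOR ((((Z NOR Z) NOR (X NOR X)) NOR ((Z NOR Z) NOR (X NOR X))) NOR (((Z NOR Z) NOR (X NOR X)) NOR ((Z NOR Z) NOR (X NOR X))))) NOR ((((Z NOR X) NOR (Z NOR X)) NOR ((Z NOR X) NOR (Z NOR X))) NOR ((((Z NOR Z) NOR (X NOR X)) NOR ((Z NOR Z) NOR (X NOR X))) NOR (((Z NOR Z) NOR (X NOR X)) NOR ((Z NOR Z) NOR (X NOR X)))))) NOR ((X NOR X) NOR (X NOR X)))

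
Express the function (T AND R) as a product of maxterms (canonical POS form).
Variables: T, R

ΠM(0, 1, 2) = (T OR R) AND (T OR NOT R) AND (NOT T OR R)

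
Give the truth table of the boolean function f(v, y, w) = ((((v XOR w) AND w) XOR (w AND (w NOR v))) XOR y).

v | y | w | Output
------------------
0 | 0 | 0 | 0
0 | 0 | 1 | 1
0 | 1 | 0 | 1
0 | 1 | 1 | 0
1 | 0 | 0 | 0
1 | 0 | 1 | 0
1 | 1 | 0 | 1
1 | 1 | 1 | 1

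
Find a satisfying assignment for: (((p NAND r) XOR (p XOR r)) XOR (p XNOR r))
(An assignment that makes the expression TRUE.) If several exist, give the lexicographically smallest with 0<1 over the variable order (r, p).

r=1, p=1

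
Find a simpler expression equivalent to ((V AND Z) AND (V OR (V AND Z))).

By absorption (E AND (E OR v) = E):
= (V AND Z)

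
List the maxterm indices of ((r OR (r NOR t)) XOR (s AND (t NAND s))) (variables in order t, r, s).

ΠM(1, 3, 4, 5) = (t OR r OR NOT s) AND (t OR NOT r OR NOT s) AND (NOT t OR r OR s) AND (NOT t OR r OR NOT s)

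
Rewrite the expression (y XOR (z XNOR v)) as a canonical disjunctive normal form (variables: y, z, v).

(NOT y AND NOT z AND NOT v) OR (NOT y AND z AND v) OR (y AND NOT z AND v) OR (y AND z AND NOT v)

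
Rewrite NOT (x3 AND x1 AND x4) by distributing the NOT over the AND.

NOT x3 OR NOT x1 OR NOT x4
De Morgan's: NOT(AND of terms) = OR of negations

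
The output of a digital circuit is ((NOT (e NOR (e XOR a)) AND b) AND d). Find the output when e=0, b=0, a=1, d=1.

Substituting: ((NOT (0 NOR (0 XOR 1)) AND 0) AND 1)
= 0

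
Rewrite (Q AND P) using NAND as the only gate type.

((Q NAND P) NAND (Q NAND P))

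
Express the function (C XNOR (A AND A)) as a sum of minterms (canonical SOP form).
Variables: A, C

Σm(0, 3) = (NOT A AND NOT C) OR (A AND C)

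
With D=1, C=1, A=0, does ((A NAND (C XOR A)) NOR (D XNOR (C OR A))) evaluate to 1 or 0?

Substituting: ((0 NAND (1 XOR 0)) NOR (1 XNOR (1 OR 0)))
= 0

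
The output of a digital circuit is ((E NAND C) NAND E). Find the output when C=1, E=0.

Substituting: ((0 NAND 1) NAND 0)
= 1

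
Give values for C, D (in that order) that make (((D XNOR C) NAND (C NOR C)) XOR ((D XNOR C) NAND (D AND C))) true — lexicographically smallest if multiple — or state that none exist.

C=0, D=0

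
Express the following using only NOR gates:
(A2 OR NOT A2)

((A2 NOR (A2 NOR A2)) NOR (A2 NOR (A2 NOR A2)))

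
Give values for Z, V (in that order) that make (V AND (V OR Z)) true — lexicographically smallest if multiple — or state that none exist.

Z=0, V=1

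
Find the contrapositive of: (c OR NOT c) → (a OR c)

Contrapositive: NOT (a OR c) → NOT (c OR NOT c)
Note: A statement and its contrapositive are logically equivalent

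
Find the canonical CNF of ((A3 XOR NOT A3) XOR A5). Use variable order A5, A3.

(NOT A5 OR A3) AND (NOT A5 OR NOT A3)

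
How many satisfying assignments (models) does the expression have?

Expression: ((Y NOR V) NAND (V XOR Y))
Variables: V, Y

Satisfying assignments: (0,0), (0,1), (1,0), (1,1)
Count: 4 out of 4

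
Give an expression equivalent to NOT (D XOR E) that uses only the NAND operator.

(((D NAND (D NAND E)) NAND (E NAND (D NAND E))) NAND ((D NAND (D NAND E)) NAND (E NAND (D NAND E))))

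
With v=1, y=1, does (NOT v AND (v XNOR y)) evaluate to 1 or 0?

Substituting: (NOT 1 AND (1 XNOR 1))
= 0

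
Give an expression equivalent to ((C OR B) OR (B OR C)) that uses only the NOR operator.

((((C NOR B) NOR (C NOR B)) NOR ((B NOR C) NOR (B NOR C))) NOR (((C NOR B) NOR (C NOR B)) NOR ((B NOR C) NOR (B NOR C))))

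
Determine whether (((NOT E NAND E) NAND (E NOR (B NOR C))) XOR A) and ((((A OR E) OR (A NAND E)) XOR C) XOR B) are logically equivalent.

No. Counterexample: with C=0, A=0, B=1, E=1, Expression 1 = 1 but Expression 2 = 0.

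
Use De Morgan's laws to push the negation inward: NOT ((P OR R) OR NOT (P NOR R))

NOT (P OR R) AND (P NOR R)
De Morgan's: NOT(OR of terms) = AND of negations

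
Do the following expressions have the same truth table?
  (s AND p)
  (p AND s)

Yes, they are equivalent — the two output columns agree on all 4 assignments:
s | p | Expression 1 | Expression 2
-----------------------------------
0 | 0 | 0 | 0
0 | 1 | 0 | 0
1 | 0 | 0 | 0
1 | 1 | 1 | 1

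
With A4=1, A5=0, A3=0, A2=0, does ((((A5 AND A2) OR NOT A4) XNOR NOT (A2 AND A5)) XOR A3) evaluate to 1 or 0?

Substituting: ((((0 AND 0) OR NOT 1) XNOR NOT (0 AND 0)) XOR 0)
= 0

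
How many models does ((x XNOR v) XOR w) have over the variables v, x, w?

Satisfying assignments: (0,0,0), (0,1,1), (1,0,1), (1,1,0)
Count: 4 out of 8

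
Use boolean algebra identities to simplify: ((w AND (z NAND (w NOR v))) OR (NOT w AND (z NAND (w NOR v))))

By distribution ((E AND v) OR (E AND NOT v) = E):
= (z NAND (w NOR v))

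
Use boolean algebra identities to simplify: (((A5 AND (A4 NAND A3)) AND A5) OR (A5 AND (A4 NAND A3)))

By absorption (E OR (E AND v) = E):
= (A5 AND (A4 NAND A3))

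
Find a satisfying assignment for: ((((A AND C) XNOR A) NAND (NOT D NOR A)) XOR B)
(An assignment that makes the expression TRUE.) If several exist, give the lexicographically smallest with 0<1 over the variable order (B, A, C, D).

B=0, A=0, C=0, D=0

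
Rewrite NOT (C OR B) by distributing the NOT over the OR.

NOT C AND NOT B
De Morgan's: NOT(OR of terms) = AND of negations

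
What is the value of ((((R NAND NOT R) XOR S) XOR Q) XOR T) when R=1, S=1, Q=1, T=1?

Substituting: ((((1 NAND NOT 1) XOR 1) XOR 1) XOR 1)
= 0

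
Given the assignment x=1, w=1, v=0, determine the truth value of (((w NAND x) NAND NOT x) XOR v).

Substituting: (((1 NAND 1) NAND NOT 1) XOR 0)
= 1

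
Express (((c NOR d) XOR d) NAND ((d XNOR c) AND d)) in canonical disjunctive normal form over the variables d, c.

(NOT d AND NOT c) OR (NOT d AND c) OR (d AND NOT c)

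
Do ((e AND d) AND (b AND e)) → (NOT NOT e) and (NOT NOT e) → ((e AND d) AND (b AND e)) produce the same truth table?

No, Converse is not equivalent to original (counterexample: d=0, b=0, e=1)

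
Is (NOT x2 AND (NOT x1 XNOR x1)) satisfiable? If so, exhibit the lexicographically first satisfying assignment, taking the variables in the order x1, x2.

UNSATISFIABLE - no assignment makes this expression true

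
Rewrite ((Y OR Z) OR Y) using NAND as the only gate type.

((((Y NAND Y) NAND (Z NAND Z)) NAND ((Y NAND Y) NAND (Z NAND Z))) NAND (Y NAND Y))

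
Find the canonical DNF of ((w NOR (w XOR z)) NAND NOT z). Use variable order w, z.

(NOT w AND z) OR (w AND NOT z) OR (w AND z)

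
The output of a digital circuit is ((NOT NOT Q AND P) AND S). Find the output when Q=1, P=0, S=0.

Substituting: ((NOT NOT 1 AND 0) AND 0)
= 0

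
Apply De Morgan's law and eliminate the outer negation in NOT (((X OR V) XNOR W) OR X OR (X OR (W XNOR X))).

NOT ((X OR V) XNOR W) AND NOT X AND NOT (X OR (W XNOR X))
De Morgan's: NOT(OR of terms) = AND of negations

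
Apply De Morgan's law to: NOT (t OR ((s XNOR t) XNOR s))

NOT t AND NOT ((s XNOR t) XNOR s)
De Morgan's: NOT(OR of terms) = AND of negations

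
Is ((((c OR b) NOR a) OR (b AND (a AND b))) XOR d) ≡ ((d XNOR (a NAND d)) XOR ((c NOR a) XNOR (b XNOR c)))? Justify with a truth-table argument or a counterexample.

No. Counterexample: with b=0, c=0, a=1, d=1, Expression 1 = 1 but Expression 2 = 0.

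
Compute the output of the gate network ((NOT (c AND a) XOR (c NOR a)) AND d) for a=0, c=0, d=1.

Substituting: ((NOT (0 AND 0) XOR (0 NOR 0)) AND 1)
= 0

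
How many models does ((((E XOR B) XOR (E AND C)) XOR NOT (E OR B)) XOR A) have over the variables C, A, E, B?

Satisfying assignments: (0,0,0,0), (0,0,0,1), (0,0,1,0), (0,1,1,1), (1,0,0,0), (1,0,0,1), (1,0,1,1), (1,1,1,0)
Count: 8 out of 16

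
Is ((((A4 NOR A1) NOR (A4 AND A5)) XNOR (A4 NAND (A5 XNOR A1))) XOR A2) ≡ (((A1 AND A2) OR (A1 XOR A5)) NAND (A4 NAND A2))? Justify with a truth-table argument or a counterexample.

No. Counterexample: with A5=0, A2=0, A4=0, A1=0, Expression 1 = 0 but Expression 2 = 1.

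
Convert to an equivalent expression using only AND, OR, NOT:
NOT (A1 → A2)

A1 AND NOT A2
(Negated implication: NOT(A → B) = A AND NOT B)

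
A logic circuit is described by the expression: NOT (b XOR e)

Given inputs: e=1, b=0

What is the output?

Substituting: NOT (0 XOR 1)
= 0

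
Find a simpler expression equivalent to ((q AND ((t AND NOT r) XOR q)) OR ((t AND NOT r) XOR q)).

By absorption (E OR (E AND v) = E):
= ((t AND NOT r) XOR q)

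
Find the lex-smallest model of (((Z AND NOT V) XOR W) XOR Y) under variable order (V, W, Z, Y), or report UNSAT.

V=0, W=0, Z=0, Y=1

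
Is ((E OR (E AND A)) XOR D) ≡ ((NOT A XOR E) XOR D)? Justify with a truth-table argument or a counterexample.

No. Counterexample: with A=0, E=0, D=0, Expression 1 = 0 but Expression 2 = 1.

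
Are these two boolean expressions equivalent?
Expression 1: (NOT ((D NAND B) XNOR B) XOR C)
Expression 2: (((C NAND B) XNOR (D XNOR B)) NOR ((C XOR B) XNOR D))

No. Counterexample: with D=0, C=0, B=0, Expression 1 = 1 but Expression 2 = 0.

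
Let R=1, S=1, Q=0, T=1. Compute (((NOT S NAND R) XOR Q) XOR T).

Substituting: (((NOT 1 NAND 1) XOR 0) XOR 1)
= 0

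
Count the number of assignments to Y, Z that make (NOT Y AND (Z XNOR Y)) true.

Satisfying assignments: (0,0)
Count: 1 out of 4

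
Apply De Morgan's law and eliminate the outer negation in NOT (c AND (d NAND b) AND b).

NOT c OR NOT (d NAND b) OR NOT b
De Morgan's: NOT(AND of terms) = OR of negations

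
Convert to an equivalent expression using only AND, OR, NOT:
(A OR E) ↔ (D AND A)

((A OR E) AND (D AND A)) OR (NOT (A OR E) AND NOT (D AND A))
(Biconditional = both true or both false)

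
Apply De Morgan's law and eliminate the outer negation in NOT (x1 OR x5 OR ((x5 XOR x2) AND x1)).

NOT x1 AND NOT x5 AND NOT ((x5 XOR x2) AND x1)
De Morgan's: NOT(OR of terms) = AND of negations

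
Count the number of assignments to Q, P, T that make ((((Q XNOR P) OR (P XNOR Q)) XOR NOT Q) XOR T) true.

Satisfying assignments: (0,0,1), (0,1,0), (1,0,1), (1,1,0)
Count: 4 out of 8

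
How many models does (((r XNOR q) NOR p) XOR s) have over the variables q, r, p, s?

Satisfying assignments: (0,0,0,1), (0,0,1,1), (0,1,0,0), (0,1,1,1), (1,0,0,0), (1,0,1,1), (1,1,0,1), (1,1,1,1)
Count: 8 out of 16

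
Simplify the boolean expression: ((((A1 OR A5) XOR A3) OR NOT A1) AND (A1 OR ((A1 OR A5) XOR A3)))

By distribution ((E OR v) AND (E OR NOT v) = E):
= ((A1 OR A5) XOR A3)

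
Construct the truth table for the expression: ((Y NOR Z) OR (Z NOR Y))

Y | Z | Output
--------------
0 | 0 | 1
0 | 1 | 0
1 | 0 | 0
1 | 1 | 0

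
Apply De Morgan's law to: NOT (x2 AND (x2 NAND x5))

NOT x2 OR NOT (x2 NAND x5)
De Morgan's: NOT(AND of terms) = OR of negations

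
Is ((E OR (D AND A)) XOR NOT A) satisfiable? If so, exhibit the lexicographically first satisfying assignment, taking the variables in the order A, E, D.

A=0, E=0, D=0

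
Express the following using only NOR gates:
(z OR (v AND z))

((z NOR ((v NOR v) NOR (z NOR z))) NOR (z NOR ((v NOR v) NOR (z NOR z))))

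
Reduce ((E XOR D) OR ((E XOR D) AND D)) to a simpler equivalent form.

By absorption (E OR (E AND v) = E):
= (E XOR D)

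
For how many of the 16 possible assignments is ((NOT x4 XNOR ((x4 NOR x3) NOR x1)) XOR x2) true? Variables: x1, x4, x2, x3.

Satisfying assignments: (0,0,0,1), (0,0,1,0), (0,1,1,0), (0,1,1,1), (1,0,1,0), (1,0,1,1), (1,1,0,0), (1,1,0,1)
Count: 8 out of 16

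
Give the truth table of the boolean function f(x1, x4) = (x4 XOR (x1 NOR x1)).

x1 | x4 | Output
----------------
0 | 0 | 1
0 | 1 | 0
1 | 0 | 0
1 | 1 | 1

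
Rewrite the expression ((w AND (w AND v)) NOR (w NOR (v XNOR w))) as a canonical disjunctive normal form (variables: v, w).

(NOT v AND NOT w) OR (NOT v AND w)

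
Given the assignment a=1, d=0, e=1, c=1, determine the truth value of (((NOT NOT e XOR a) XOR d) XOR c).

Substituting: (((NOT NOT 1 XOR 1) XOR 0) XOR 1)
= 1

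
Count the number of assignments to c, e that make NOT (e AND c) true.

Satisfying assignments: (0,0), (0,1), (1,0)
Count: 3 out of 4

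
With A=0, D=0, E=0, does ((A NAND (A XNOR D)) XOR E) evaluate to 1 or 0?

Substituting: ((0 NAND (0 XNOR 0)) XOR 0)
= 1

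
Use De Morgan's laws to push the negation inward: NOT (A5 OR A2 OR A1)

NOT A5 AND NOT A2 AND NOT A1
De Morgan's: NOT(OR of terms) = AND of negations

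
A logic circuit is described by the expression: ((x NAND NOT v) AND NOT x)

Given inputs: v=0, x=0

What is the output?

Substituting: ((0 NAND NOT 0) AND NOT 0)
= 1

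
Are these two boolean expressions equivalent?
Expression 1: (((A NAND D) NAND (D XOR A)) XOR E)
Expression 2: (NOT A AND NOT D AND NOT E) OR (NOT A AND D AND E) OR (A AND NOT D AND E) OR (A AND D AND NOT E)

Yes, they are equivalent — the two output columns agree on all 8 assignments:
A | D | E | Expression 1 | Expression 2
---------------------------------------
0 | 0 | 0 | 1 | 1
0 | 0 | 1 | 0 | 0
0 | 1 | 0 | 0 | 0
0 | 1 | 1 | 1 | 1
1 | 0 | 0 | 0 | 0
1 | 0 | 1 | 1 | 1
1 | 1 | 0 | 1 | 1
1 | 1 | 1 | 0 | 0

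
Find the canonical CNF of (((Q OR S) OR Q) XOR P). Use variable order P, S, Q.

(P OR S OR Q) AND (NOT P OR S OR NOT Q) AND (NOT P OR NOT S OR Q) AND (NOT P OR NOT S OR NOT Q)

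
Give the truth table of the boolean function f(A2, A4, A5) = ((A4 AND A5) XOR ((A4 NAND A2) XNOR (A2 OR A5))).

A2 | A4 | A5 | Output
---------------------
0 | 0 | 0 | 0
0 | 0 | 1 | 1
0 | 1 | 0 | 0
0 | 1 | 1 | 0
1 | 0 | 0 | 1
1 | 0 | 1 | 1
1 | 1 | 0 | 0
1 | 1 | 1 | 1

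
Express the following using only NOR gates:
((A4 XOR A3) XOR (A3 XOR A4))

((((((((A4 NOR A3) NOR (A4 NOR A3)) NOR ((A4 NOR A3) NOR (A4 NOR A3))) NOR ((((A4 NOR A4) NOR (A3 NOR A3)) NOR ((A4 NOR A4) NOR (A3 NOR A3))) NOR (((A4 NOR A4) NOR (A3 NOR A3)) NOR ((A4 NOR A4) NOR (A3 NOR A3))))) NOR ((((A3 NOR A4) NOR (A3 NOR A4)) NOR ((A3 NOR A4) NOR (A3 NOR A4))) NOR ((((A3 NOR A3) NOR (A4 NOR A4)) NOR ((A3 NOR A3) NOR (A4 NOR A4))) NOR (((A3 NOR A3) NOR (A4 NOR A4)) NOR ((A3 NOR A3) NOR (A4 NOR A4)))))) NOR (((((A4 NOR A3) NOR (A4 NOR A3)) NOR ((A4 NOR A3) NOR (A4 NOR A3))) NOR ((((A4 NOR A4) NOR (A3 NOR A3)) NOR ((A4 NOR A4) NOR (A3 NOR A3))) NOR (((A4 NOR A4) NOR (A3 NOR A3)) NOR ((A4 NOR A4) NOR (A3 NOR A3))))) NOR ((((A3 NOR A4) NOR (A3 NOR A4)) NOR ((A3 NOR A4) NOR (A3 NOR A4))) NOR ((((A3 NOR A3) NOR (A4 NOR A4)) NOR ((A3 NOR A3) NOR (A4 NOR A4))) NOR (((A3 NOR A3) NOR (A4 NOR A4)) NOR ((A3 NOR A3) NOR (A4 NOR A4))))))) NOR ((((((A4 NOR A3) NOR (A4 NOR A3)) NOR ((A4 NOR A3) NOR (A4 NOR A3))) NOR ((((A4 NOR A4) NOR (A3 NOR A3)) NOR ((A4 NOR A4) NOR (A3 NOR A3))) NOR (((A4 NOR A4) NOR (A3 NOR A3)) NOR ((A4 NOR A4) NOR (A3 NOR A3))))) NOR ((((A3 NOR A4) NOR (A3 NOR A4)) NOR ((A3 NOR A4) NOR (A3 NOR A4))) NOR ((((A3 NOR A3) NOR (A4 NOR A4)) NOR ((A3 NOR A3) NOR (A4 NOR A4))) NOR (((A3 NOR A3) NOR (A4 NOR A4)) NOR ((A3 NOR A3) NOR (A4 NOR A4)))))) NOR (((((A4 NOR A3) NOR (A4 NOR A3)) NOR ((A4 NOR A3) NOR (A4 NOR A3))) NOR ((((A4 NOR A4) NOR (A3 NOR A3)) NOR ((A4 NOR A4) NOR (A3 NOR A3))) NOR (((A4 NOR A4) NOR (A3 NOR A3)) NOR ((A4 NOR A4) NOR (A3 NOR A3))))) NOR ((((A3 NOR A4) NOR (A3 NOR A4)) NOR ((A3 NOR A4) NOR (A3 NOR A4))) NOR ((((A3 NOR A3) NOR (A4 NOR A4)) NOR ((A3 NOR A3) NOR (A4 NOR A4))) NOR (((A3 NOR A3) NOR (A4 NOR A4)) NOR ((A3 NOR A3) NOR (A4 NOR A4)))))))) NOR ((((((((A4 NOR A3) NOR (A4 NOR A3)) NOR ((A4 NOR A3) NOR (A4 NOR A3))) NOR ((((A4 NOR A4) NOR (A3 NOR A3)) NOR ((A4 NOR A4) NOR (A3 NOR A3))) NOR (((A4 NOR A4) NOR (A3 NOR A3)) NOR ((A4 NOR A4) NOR (A3 NOR A3))))) NOR ((((A4 NOR A3) NOR (A4 NOR A3)) NOR ((A4 NOR A3) NOR (A4 NOR A3))) NOR ((((A4 NOR A4) NOR (A3 NOR A3)) NOR ((A4 NOR A4) NOR (A3 NOR A3))) NOR (((A4 NOR A4) NOR (A3 NOR A3)) NOR ((A4 NOR A4) NOR (A3 NOR A3)))))) NOR (((((A3 NOR A4) NOR (A3 NOR A4)) NOR ((A3 NOR A4) NOR (A3 NOR A4))) NOR ((((A3 NOR A3) NOR (A4 NOR A4)) NOR ((A3 NOR A3) NOR (A4 NOR A4))) NOR (((A3 NOR A3) NOR (A4 NOR A4)) NOR ((A3 NOR A3) NOR (A4 NOR A4))))) NOR ((((A3 NOR A4) NOR (A3 NOR A4)) NOR ((A3 NOR A4) NOR (A3 NOR A4))) NOR ((((A3 NOR A3) NOR (A4 NOR A4)) NOR ((A3 NOR A3) NOR (A4 NOR A4))) NOR (((A3 NOR A3) NOR (A4 NOR A4)) NOR ((A3 NOR A3) NOR (A4 NOR A4))))))) NOR ((((((A4 NOR A3) NOR (A4 NOR A3)) NOR ((A4 NOR A3) NOR (A4 NOR A3))) NOR ((((A4 NOR A4) NOR (A3 NOR A3)) NOR ((A4 NOR A4) NOR (A3 NOR A3))) NOR (((A4 NOR A4) NOR (A3 NOR A3)) NOR ((A4 NOR A4) NOR (A3 NOR A3))))) NOR ((((A4 NOR A3) NOR (A4 NOR A3)) NOR ((A4 NOR A3) NOR (A4 NOR A3))) NOR ((((A4 NOR A4) NOR (A3 NOR A3)) NOR ((A4 NOR A4) NOR (A3 NOR A3))) NOR (((A4 NOR A4) NOR (A3 NOR A3)) NOR ((A4 NOR A4) NOR (A3 NOR A3)))))) NOR (((((A3 NOR A4) NOR (A3 NOR A4)) NOR ((A3 NOR A4) NOR (A3 NOR A4))) NOR ((((A3 NOR A3) NOR (A4 NOR A4)) NOR ((A3 NOR A3) NOR (A4 NOR A4))) NOR (((A3 NOR A3) NOR (A4 NOR A4)) NOR ((A3 NOR A3) NOR (A4 NOR A4))))) NOR ((((A3 NOR A4) NOR (A3 NOR A4)) NOR ((A3 NOR A4) NOR (A3 NOR A4))) NOR ((((A3 NOR A3) NOR (A4 NOR A4)) NOR ((A3 NOR A3) NOR (A4 NOR A4))) NOR (((A3 NOR A3) NOR (A4 NOR A4)) NOR ((A3 NOR A3) NOR (A4 NOR A4)))))))) NOR (((((((A4 NOR A3) NOR (A4 NOR A3)) NOR ((A4 NOR A3) NOR (A4 NOR A3))) NOR ((((A4 NOR A4) NOR (A3 NOR A3)) NOR ((A4 NOR A4) NOR (A3 NOR A3))) NOR (((A4 NOR A4) NOR (A3 NOR A3)) NOR ((A4 NOR A4) NOR (A3 NOR A3))))) NOR ((((A4 NOR A3) NOR (A4 NOR A3)) NOR ((A4 NOR A3) NOR (A4 NOR A3))) NOR ((((A4 NOR A4) NOR (A3 NOR A3)) NOR ((A4 NOR A4) NOR (A3 NOR A3))) NOR (((A4 NOR A4) NOR (A3 NOR A3)) NOR ((A4 NOR A4) NOR (A3 NOR A3)))))) NOR (((((A3 NOR A4) NOR (A3 NOR A4)) NOR ((A3 NOR A4) NOR (A3 NOR A4))) NOR ((((A3 NOR A3) NOR (A4 NOR A4)) NOR ((A3 NOR A3) NOR (A4 NOR A4))) NOR (((A3 NOR A3) NOR (A4 NOR A4)) NOR ((A3 NOR A3) NOR (A4 NOR A4))))) NOR ((((A3 NOR A4) NOR (A3 NOR A4)) NOR ((A3 NOR A4) NOR (A3 NOR A4))) NOR ((((A3 NOR A3) NOR (A4 NOR A4)) NOR ((A3 NOR A3) NOR (A4 NOR A4))) NOR (((A3 NOR A3) NOR (A4 NOR A4)) NOR ((A3 NOR A3) NOR (A4 NOR A4))))))) NOR ((((((A4 NOR A3) NOR (A4 NOR A3)) NOR ((A4 NOR A3) NOR (A4 NOR A3))) NOR ((((A4 NOR A4) NOR (A3 NOR A3)) NOR ((A4 NOR A4) NOR (A3 NOR A3))) NOR (((A4 NOR A4) NOR (A3 NOR A3)) NOR ((A4 NOR A4) NOR (A3 NOR A3))))) NOR ((((A4 NOR A3) NOR (A4 NOR A3)) NOR ((A4 NOR A3) NOR (A4 NOR A3))) NOR ((((A4 NOR A4) NOR (A3 NOR A3)) NOR ((A4 NOR A4) NOR (A3 NOR A3))) NOR (((A4 NOR A4) NOR (A3 NOR A3)) NOR ((A4 NOR A4) NOR (A3 NOR A3)))))) NOR (((((A3 NOR A4) NOR (A3 NOR A4)) NOR ((A3 NOR A4) NOR (A3 NOR A4))) NOR ((((A3 NOR A3) NOR (A4 NOR A4)) NOR ((A3 NOR A3) NOR (A4 NOR A4))) NOR (((A3 NOR A3) NOR (A4 NOR A4)) NOR ((A3 NOR A3) NOR (A4 NOR A4))))) NOR ((((A3 NOR A4) NOR (A3 NOR A4)) NOR ((A3 NOR A4) NOR (A3 NOR A4))) NOR ((((A3 NOR A3) NOR (A4 NOR A4)) NOR ((A3 NOR A3) NOR (A4 NOR A4))) NOR (((A3 NOR A3) NOR (A4 NOR A4)) NOR ((A3 NOR A3) NOR (A4 NOR A4))))))))))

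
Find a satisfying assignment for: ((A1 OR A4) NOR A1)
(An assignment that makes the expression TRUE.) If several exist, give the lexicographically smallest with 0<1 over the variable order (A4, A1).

A4=0, A1=0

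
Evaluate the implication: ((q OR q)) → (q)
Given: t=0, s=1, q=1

Antecedent ((q OR q)) = 1; consequent (q) = 1.
1 → 1 = 1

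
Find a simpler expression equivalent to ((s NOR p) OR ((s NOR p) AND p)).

By absorption (E OR (E AND v) = E):
= (s NOR p)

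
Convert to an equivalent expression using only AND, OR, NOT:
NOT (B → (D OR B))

B AND NOT (D OR B)
(Negated implication: NOT(A → B) = A AND NOT B)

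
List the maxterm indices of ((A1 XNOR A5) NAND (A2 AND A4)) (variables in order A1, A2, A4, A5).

ΠM(6, 15) = (A1 OR NOT A2 OR NOT A4 OR A5) AND (NOT A1 OR NOT A2 OR NOT A4 OR NOT A5)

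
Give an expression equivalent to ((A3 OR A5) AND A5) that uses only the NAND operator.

((((A3 NAND A3) NAND (A5 NAND A5)) NAND A5) NAND (((A3 NAND A3) NAND (A5 NAND A5)) NAND A5))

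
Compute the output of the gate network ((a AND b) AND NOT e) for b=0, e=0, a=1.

Substituting: ((1 AND 0) AND NOT 0)
= 0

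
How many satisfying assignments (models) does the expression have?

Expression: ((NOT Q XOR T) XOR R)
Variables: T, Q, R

Satisfying assignments: (0,0,0), (0,1,1), (1,0,1), (1,1,0)
Count: 4 out of 8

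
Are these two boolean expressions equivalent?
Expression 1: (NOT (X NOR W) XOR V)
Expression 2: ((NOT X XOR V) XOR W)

No. Counterexample: with W=0, X=0, V=0, Expression 1 = 0 but Expression 2 = 1.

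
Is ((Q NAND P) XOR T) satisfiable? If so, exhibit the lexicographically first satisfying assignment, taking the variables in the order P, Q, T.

P=0, Q=0, T=0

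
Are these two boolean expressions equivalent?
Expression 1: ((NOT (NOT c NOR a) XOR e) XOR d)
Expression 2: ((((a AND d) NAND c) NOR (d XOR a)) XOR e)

No. Counterexample: with a=0, c=0, e=0, d=0, Expression 1 = 1 but Expression 2 = 0.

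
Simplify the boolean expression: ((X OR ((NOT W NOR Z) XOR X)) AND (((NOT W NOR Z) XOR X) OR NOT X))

By distribution ((E OR v) AND (E OR NOT v) = E):
= ((NOT W NOR Z) XOR X)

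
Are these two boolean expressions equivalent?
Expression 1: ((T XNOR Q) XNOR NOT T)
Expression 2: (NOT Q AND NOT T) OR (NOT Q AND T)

Yes, they are equivalent — the two output columns agree on all 4 assignments:
Q | T | Expression 1 | Expression 2
-----------------------------------
0 | 0 | 1 | 1
0 | 1 | 1 | 1
1 | 0 | 0 | 0
1 | 1 | 0 | 0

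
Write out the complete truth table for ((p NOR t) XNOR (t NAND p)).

t | p | Output
--------------
0 | 0 | 1
0 | 1 | 0
1 | 0 | 0
1 | 1 | 1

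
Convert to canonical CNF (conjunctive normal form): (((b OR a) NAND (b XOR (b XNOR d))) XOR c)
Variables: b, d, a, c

(b OR d OR a OR NOT c) AND (b OR d OR NOT a OR c) AND (b OR NOT d OR a OR NOT c) AND (b OR NOT d OR NOT a OR NOT c) AND (NOT b OR d OR a OR c) AND (NOT b OR d OR NOT a OR c) AND (NOT b OR NOT d OR a OR NOT c) AND (NOT b OR NOT d OR NOT a OR NOT c)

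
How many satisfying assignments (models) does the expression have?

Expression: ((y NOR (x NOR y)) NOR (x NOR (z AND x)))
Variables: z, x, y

Satisfying assignments: (0,1,1), (1,1,1)
Count: 2 out of 8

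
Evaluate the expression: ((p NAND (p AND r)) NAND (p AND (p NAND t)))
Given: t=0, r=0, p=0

Substituting: ((0 NAND (0 AND 0)) NAND (0 AND (0 NAND 0)))
= 1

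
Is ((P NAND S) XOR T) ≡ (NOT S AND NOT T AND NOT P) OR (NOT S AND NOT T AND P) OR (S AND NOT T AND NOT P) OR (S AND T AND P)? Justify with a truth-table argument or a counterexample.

Yes, they are equivalent — the two output columns agree on all 8 assignments:
S | T | P | Expression 1 | Expression 2
---------------------------------------
0 | 0 | 0 | 1 | 1
0 | 0 | 1 | 1 | 1
0 | 1 | 0 | 0 | 0
0 | 1 | 1 | 0 | 0
1 | 0 | 0 | 1 | 1
1 | 0 | 1 | 0 | 0
1 | 1 | 0 | 0 | 0
1 | 1 | 1 | 1 | 1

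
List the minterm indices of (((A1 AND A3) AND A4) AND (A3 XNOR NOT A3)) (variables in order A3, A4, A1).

Σm() = FALSE (no minterms)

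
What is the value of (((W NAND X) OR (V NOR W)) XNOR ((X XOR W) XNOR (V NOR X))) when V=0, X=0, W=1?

Substituting: (((1 NAND 0) OR (0 NOR 1)) XNOR ((0 XOR 1) XNOR (0 NOR 0)))
= 1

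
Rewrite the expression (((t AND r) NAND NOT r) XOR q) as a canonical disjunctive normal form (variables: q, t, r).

(NOT q AND NOT t AND NOT r) OR (NOT q AND NOT t AND r) OR (NOT q AND t AND NOT r) OR (NOT q AND t AND r)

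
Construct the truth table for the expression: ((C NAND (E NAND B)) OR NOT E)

C | E | B | Output
------------------
0 | 0 | 0 | 1
0 | 0 | 1 | 1
0 | 1 | 0 | 1
0 | 1 | 1 | 1
1 | 0 | 0 | 1
1 | 0 | 1 | 1
1 | 1 | 0 | 0
1 | 1 | 1 | 1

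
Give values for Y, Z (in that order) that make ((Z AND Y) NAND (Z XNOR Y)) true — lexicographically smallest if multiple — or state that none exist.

Y=0, Z=0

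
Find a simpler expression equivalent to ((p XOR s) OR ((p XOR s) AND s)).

By absorption (E OR (E AND v) = E):
= (p XOR s)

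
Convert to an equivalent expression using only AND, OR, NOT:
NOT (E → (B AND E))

E AND NOT (B AND E)
(Negated implication: NOT(A → B) = A AND NOT B)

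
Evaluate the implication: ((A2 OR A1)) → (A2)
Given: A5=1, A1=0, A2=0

Antecedent ((A2 OR A1)) = 0; consequent (A2) = 0.
0 → 0 = 1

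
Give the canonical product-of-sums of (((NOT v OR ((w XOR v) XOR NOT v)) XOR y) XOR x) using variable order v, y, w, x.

ΠM(1, 3, 4, 6, 9, 10, 12, 15) = (v OR y OR w OR NOT x) AND (v OR y OR NOT w OR NOT x) AND (v OR NOT y OR w OR x) AND (v OR NOT y OR NOT w OR x) AND (NOT v OR y OR w OR NOT x) AND (NOT v OR y OR NOT w OR x) AND (NOT v OR NOT y OR w OR x) AND (NOT v OR NOT y OR NOT w OR NOT x)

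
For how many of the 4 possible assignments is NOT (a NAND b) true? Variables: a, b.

Satisfying assignments: (1,1)
Count: 1 out of 4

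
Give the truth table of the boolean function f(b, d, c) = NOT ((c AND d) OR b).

b | d | c | Output
------------------
0 | 0 | 0 | 1
0 | 0 | 1 | 1
0 | 1 | 0 | 1
0 | 1 | 1 | 0
1 | 0 | 0 | 0
1 | 0 | 1 | 0
1 | 1 | 0 | 0
1 | 1 | 1 | 0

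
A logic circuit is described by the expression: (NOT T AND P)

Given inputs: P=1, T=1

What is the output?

Substituting: (NOT 1 AND 1)
= 0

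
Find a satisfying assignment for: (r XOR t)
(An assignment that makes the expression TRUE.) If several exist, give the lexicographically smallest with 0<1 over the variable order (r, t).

r=0, t=1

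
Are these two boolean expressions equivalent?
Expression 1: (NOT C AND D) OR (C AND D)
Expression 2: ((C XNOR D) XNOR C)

Yes, they are equivalent — the two output columns agree on all 4 assignments:
C | D | Expression 1 | Expression 2
-----------------------------------
0 | 0 | 0 | 0
0 | 1 | 1 | 1
1 | 0 | 0 | 0
1 | 1 | 1 | 1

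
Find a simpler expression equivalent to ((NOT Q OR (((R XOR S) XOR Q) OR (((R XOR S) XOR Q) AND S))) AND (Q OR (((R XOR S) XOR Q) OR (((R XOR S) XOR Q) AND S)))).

By distribution ((E OR v) AND (E OR NOT v) = E) then absorption (E OR (E AND v) = E):
= ((R XOR S) XOR Q)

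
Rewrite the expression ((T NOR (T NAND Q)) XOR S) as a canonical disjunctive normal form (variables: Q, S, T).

(NOT Q AND S AND NOT T) OR (NOT Q AND S AND T) OR (Q AND S AND NOT T) OR (Q AND S AND T)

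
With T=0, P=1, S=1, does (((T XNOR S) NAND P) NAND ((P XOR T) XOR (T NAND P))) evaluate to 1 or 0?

Substituting: (((0 XNOR 1) NAND 1) NAND ((1 XOR 0) XOR (0 NAND 1)))
= 1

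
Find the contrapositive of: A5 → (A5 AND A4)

Contrapositive: NOT (A5 AND A4) → NOT A5
Note: A statement and its contrapositive are logically equivalent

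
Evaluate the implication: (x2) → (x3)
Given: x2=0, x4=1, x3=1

Antecedent (x2) = 0; consequent (x3) = 1.
0 → 1 = 1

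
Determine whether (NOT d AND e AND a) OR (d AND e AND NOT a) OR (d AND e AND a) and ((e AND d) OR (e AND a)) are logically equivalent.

Yes, they are equivalent — the two output columns agree on all 8 assignments:
d | e | a | Expression 1 | Expression 2
---------------------------------------
0 | 0 | 0 | 0 | 0
0 | 0 | 1 | 0 | 0
0 | 1 | 0 | 0 | 0
0 | 1 | 1 | 1 | 1
1 | 0 | 0 | 0 | 0
1 | 0 | 1 | 0 | 0
1 | 1 | 0 | 1 | 1
1 | 1 | 1 | 1 | 1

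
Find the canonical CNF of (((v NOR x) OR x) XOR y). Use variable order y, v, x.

(y OR NOT v OR x) AND (NOT y OR v OR x) AND (NOT y OR v OR NOT x) AND (NOT y OR NOT v OR NOT x)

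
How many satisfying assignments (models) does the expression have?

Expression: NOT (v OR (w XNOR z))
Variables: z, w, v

Satisfying assignments: (0,1,0), (1,0,0)
Count: 2 out of 8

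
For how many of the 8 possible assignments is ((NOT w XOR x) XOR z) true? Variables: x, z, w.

Satisfying assignments: (0,0,0), (0,1,1), (1,0,1), (1,1,0)
Count: 4 out of 8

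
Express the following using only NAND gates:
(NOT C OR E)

(((C NAND C) NAND (C NAND C)) NAND (E NAND E))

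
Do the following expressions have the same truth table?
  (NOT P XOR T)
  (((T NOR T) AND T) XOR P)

No. Counterexample: with T=0, P=0, Expression 1 = 1 but Expression 2 = 0.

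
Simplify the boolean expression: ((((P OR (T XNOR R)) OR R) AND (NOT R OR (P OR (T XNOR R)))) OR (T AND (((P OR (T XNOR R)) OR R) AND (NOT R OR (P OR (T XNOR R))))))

By absorption (E OR (E AND v) = E) then distribution ((E OR v) AND (E OR NOT v) = E):
= (P OR (T XNOR R))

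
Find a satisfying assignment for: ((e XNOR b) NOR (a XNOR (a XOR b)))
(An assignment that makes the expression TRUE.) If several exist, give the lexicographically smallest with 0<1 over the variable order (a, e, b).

a=0, e=0, b=1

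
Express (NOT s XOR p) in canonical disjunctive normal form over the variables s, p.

(NOT s AND NOT p) OR (s AND p)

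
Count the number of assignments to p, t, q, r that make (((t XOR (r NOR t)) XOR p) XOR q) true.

Satisfying assignments: (0,0,0,0), (0,0,1,1), (0,1,0,0), (0,1,0,1), (1,0,0,1), (1,0,1,0), (1,1,1,0), (1,1,1,1)
Count: 8 out of 16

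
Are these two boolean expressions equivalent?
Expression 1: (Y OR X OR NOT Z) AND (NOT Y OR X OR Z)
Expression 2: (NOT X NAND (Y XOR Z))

Yes, they are equivalent — the two output columns agree on all 8 assignments:
Y | X | Z | Expression 1 | Expression 2
---------------------------------------
0 | 0 | 0 | 1 | 1
0 | 0 | 1 | 0 | 0
0 | 1 | 0 | 1 | 1
0 | 1 | 1 | 1 | 1
1 | 0 | 0 | 0 | 0
1 | 0 | 1 | 1 | 1
1 | 1 | 0 | 1 | 1
1 | 1 | 1 | 1 | 1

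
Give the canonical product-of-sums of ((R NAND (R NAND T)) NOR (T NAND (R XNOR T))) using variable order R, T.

ΠM(0, 1, 2, 3) = (R OR T) AND (R OR NOT T) AND (NOT R OR T) AND (NOT R OR NOT T)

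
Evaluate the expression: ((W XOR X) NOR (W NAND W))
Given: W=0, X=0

Substituting: ((0 XOR 0) NOR (0 NAND 0))
= 0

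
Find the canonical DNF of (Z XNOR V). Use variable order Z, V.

(NOT Z AND NOT V) OR (Z AND V)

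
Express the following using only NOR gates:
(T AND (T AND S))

((T NOR T) NOR (((T NOR T) NOR (S NOR S)) NOR ((T NOR T) NOR (S NOR S))))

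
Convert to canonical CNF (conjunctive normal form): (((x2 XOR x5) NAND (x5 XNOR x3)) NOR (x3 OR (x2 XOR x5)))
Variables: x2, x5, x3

(x2 OR x5 OR x3) AND (x2 OR x5 OR NOT x3) AND (x2 OR NOT x5 OR x3) AND (x2 OR NOT x5 OR NOT x3) AND (NOT x2 OR x5 OR x3) AND (NOT x2 OR x5 OR NOT x3) AND (NOT x2 OR NOT x5 OR x3) AND (NOT x2 OR NOT x5 OR NOT x3)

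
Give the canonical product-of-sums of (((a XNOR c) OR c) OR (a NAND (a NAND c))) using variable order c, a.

ΠM(1) = (c OR NOT a)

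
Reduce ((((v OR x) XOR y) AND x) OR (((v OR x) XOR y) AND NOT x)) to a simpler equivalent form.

By distribution ((E AND v) OR (E AND NOT v) = E):
= ((v OR x) XOR y)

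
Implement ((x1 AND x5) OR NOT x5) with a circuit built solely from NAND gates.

((((x1 NAND x5) NAND (x1 NAND x5)) NAND ((x1 NAND x5) NAND (x1 NAND x5))) NAND ((x5 NAND x5) NAND (x5 NAND x5)))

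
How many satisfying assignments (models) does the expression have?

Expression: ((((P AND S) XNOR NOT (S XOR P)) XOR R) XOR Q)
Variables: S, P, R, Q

Satisfying assignments: (0,0,0,1), (0,0,1,0), (0,1,0,0), (0,1,1,1), (1,0,0,0), (1,0,1,1), (1,1,0,0), (1,1,1,1)
Count: 8 out of 16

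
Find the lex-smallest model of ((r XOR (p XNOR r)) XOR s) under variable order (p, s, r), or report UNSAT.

p=0, s=0, r=0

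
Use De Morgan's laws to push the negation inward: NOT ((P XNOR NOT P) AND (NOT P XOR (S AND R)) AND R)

NOT (P XNOR NOT P) OR NOT (NOT P XOR (S AND R)) OR NOT R
De Morgan's: NOT(AND of terms) = OR of negations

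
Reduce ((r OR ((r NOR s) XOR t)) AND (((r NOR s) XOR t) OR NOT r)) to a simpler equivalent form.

By distribution ((E OR v) AND (E OR NOT v) = E):
= ((r NOR s) XOR t)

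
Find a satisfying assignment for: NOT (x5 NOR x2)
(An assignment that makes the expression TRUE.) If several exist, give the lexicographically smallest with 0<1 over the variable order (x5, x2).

x5=0, x2=1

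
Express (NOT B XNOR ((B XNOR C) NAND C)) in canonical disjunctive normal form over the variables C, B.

(NOT C AND NOT B) OR (C AND NOT B) OR (C AND B)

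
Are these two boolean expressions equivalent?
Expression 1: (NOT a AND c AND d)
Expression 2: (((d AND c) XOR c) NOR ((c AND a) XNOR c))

Yes, they are equivalent — the two output columns agree on all 8 assignments:
a | c | d | Expression 1 | Expression 2
---------------------------------------
0 | 0 | 0 | 0 | 0
0 | 0 | 1 | 0 | 0
0 | 1 | 0 | 0 | 0
0 | 1 | 1 | 1 | 1
1 | 0 | 0 | 0 | 0
1 | 0 | 1 | 0 | 0
1 | 1 | 0 | 0 | 0
1 | 1 | 1 | 0 | 0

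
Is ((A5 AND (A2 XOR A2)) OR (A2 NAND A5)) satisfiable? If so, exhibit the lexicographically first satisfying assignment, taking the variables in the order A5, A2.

A5=0, A2=0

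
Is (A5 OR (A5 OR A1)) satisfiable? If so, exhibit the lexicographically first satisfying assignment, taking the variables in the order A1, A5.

A1=0, A5=1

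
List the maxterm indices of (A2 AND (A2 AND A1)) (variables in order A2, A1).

ΠM(0, 1, 2) = (A2 OR A1) AND (A2 OR NOT A1) AND (NOT A2 OR A1)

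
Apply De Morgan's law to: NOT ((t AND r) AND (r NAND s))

NOT (t AND r) OR NOT (r NAND s)
De Morgan's: NOT(AND of terms) = OR of negations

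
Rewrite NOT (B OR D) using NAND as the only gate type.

(((B NAND B) NAND (D NAND D)) NAND ((B NAND B) NAND (D NAND D)))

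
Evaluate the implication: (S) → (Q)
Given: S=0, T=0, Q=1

Antecedent (S) = 0; consequent (Q) = 1.
0 → 1 = 1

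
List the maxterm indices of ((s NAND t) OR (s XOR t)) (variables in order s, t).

ΠM(3) = (NOT s OR NOT t)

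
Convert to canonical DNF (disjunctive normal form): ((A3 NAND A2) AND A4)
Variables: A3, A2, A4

(NOT A3 AND NOT A2 AND A4) OR (NOT A3 AND A2 AND A4) OR (A3 AND NOT A2 AND A4)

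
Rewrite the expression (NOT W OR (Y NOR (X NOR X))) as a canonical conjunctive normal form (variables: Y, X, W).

(Y OR X OR NOT W) AND (NOT Y OR X OR NOT W) AND (NOT Y OR NOT X OR NOT W)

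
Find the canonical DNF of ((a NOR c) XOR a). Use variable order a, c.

(NOT a AND NOT c) OR (a AND NOT c) OR (a AND c)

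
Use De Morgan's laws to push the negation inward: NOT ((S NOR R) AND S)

NOT (S NOR R) OR NOT S
De Morgan's: NOT(AND of terms) = OR of negations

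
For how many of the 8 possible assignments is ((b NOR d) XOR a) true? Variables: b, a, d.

Satisfying assignments: (0,0,0), (0,1,1), (1,1,0), (1,1,1)
Count: 4 out of 8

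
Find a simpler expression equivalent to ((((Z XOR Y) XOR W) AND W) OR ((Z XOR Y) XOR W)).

By absorption (E OR (E AND v) = E):
= ((Z XOR Y) XOR W)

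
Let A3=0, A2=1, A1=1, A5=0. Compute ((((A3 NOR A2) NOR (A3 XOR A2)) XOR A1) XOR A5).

Substituting: ((((0 NOR 1) NOR (0 XOR 1)) XOR 1) XOR 0)
= 1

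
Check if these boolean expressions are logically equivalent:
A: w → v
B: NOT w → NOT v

No, Inverse is not equivalent to original (counterexample: v=0, w=1)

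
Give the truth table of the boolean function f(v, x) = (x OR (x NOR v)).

v | x | Output
--------------
0 | 0 | 1
0 | 1 | 1
1 | 0 | 0
1 | 1 | 1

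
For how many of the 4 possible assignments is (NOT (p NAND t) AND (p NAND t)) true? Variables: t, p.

No assignment satisfies the expression.
Count: 0 out of 4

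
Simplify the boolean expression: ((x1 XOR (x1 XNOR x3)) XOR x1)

By XOR self-cancellation ((E XOR v) XOR v = E):
= (x1 XNOR x3)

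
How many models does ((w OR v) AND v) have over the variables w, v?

Satisfying assignments: (0,1), (1,1)
Count: 2 out of 4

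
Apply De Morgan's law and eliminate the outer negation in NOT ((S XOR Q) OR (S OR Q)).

NOT (S XOR Q) AND NOT (S OR Q)
De Morgan's: NOT(OR of terms) = AND of negations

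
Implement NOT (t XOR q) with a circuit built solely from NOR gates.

(((((t NOR q) NOR (t NOR q)) NOR ((t NOR q) NOR (t NOR q))) NOR ((((t NOR t) NOR (q NOR q)) NOR ((t NOR t) NOR (q NOR q))) NOR (((t NOR t) NOR (q NOR q)) NOR ((t NOR t) NOR (q NOR q))))) NOR ((((t NOR q) NOR (t NOR q)) NOR ((t NOR q) NOR (t NOR q))) NOR ((((t NOR t) NOR (q NOR q)) NOR ((t NOR t) NOR (q NOR q))) NOR (((t NOR t) NOR (q NOR q)) NOR ((t NOR t) NOR (q NOR q))))))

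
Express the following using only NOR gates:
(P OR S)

((P NOR S) NOR (P NOR S))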